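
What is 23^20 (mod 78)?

By square-and-multiply:
20 in binary is 10100, i.e. 20 = 16 + 4.
23^1 ≡ 23 (mod 78)
23^2 ≡ 23^2 = 529 ≡ 61 (mod 78)
23^4 ≡ 61^2 = 3721 ≡ 55 (mod 78)
23^8 ≡ 55^2 = 3025 ≡ 61 (mod 78)
23^16 ≡ 61^2 = 3721 ≡ 55 (mod 78)
23^20 = 23^16 * 23^4 ≡ 55 * 55 (mod 78).
55 * 55 = 3025 ≡ 61 (mod 78).

61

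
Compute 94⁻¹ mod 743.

166

Run the extended Euclidean algorithm:
743 = 7·94 + 85
94 = 1·85 + 9
85 = 9·9 + 4
9 = 2·4 + 1
4 = 4·1 + 0
gcd(94, 743) = 1, so the inverse exists.
Bézout: 1 = −21·743 + 166·94.
So 94⁻¹ ≡ 166 (mod 743).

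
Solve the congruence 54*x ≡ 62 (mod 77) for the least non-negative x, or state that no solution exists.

4

gcd(54, 77) = 1, so a unique solution mod 77 exists.
54⁻¹ ≡ 10 (mod 77).
x ≡ 10*62 ≡ 4 (mod 77).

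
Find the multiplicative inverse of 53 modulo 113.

32

113 = 2*53 + 7
53 = 7*7 + 4
7 = 1*4 + 3
4 = 1*3 + 1
3 = 3*1 + 0
gcd(53, 113) = 1, so the inverse exists.
Back-substitute for 1:
1 = 1*4 − 1*3
  = −1*7 + 2*4
  = 2*53 − 15*7
  = −15*113 + 32*53
So 53⁻¹ ≡ 32 (mod 113).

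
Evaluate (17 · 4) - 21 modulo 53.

47

17 · 4 = 68 ≡ 15 (mod 53)
15 - 21 = -6 ≡ 47 (mod 53)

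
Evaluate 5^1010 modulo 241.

Using repeated squaring:
1010 in binary is 1111110010, i.e. 1010 = 512 + 256 + 128 + 64 + 32 + 16 + 2.
5^1 ≡ 5 (mod 241)
5^2 ≡ 5^2 = 25 (mod 241)
5^4 ≡ 25^2 = 625 ≡ 143 (mod 241)
5^8 ≡ 143^2 = 20449 ≡ 205 (mod 241)
5^16 ≡ 205^2 = 42025 ≡ 91 (mod 241)
5^32 ≡ 91^2 = 8281 ≡ 87 (mod 241)
5^64 ≡ 87^2 = 7569 ≡ 98 (mod 241)
5^128 ≡ 98^2 = 9604 ≡ 205 (mod 241)
5^256 ≡ 205^2 = 42025 ≡ 91 (mod 241)
5^512 ≡ 91^2 = 8281 ≡ 87 (mod 241)
5^1010 = 5^512 × 5^256 × 5^128 × 5^64 × 5^32 × 5^16 × 5^2 ≡ 87 × 91 × 205 × 98 × 87 × 91 × 25 (mod 241).
Accumulate the product:
87 × 91 = 7917 ≡ 205
205 × 205 = 42025 ≡ 91
91 × 98 = 8918 ≡ 1
1 × 87 = 87
87 × 91 = 7917 ≡ 205
205 × 25 = 5125 ≡ 64

64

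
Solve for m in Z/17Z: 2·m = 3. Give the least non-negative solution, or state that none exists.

10

gcd(2, 17) = 1, so a unique solution mod 17 exists.
2⁻¹ ≡ 9 (mod 17).
m ≡ 9·3 ≡ 10 (mod 17).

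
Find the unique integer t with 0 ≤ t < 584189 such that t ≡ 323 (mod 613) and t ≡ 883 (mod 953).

613⁻¹ mod 953: 613·384 ≡ 1 (mod 953), so 613⁻¹ ≡ 384.
t = 323 + 613·((883 − 323)·384 mod 953) = 323 + 613·615 = 377318.

377318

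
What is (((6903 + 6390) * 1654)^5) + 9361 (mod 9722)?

6903 + 6390 = 13293 ≡ 3571 (mod 9722)
3571 * 1654 = 5906434 ≡ 5180 (mod 9722)
(5180)^5 ≡ 9402 (mod 9722)
9402 + 9361 = 18763 ≡ 9041 (mod 9722)

9041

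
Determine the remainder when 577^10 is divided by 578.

By square-and-multiply:
577^1 ≡ 577 (mod 578)
577^2 ≡ 577^2 = 332929 ≡ 1 (mod 578)
577^4 ≡ 1^2 = 1 (mod 578)
577^8 ≡ 1^2 = 1 (mod 578)
577^10 = 577^8 * 577^2 ≡ 1 * 1 (mod 578).
1 * 1 = 1 ≡ 1 (mod 578).

1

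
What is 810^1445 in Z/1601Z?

Compute successive squares:
1445 in binary is 10110100101, i.e. 1445 = 1024 + 256 + 128 + 32 + 4 + 1.
810^1 ≡ 810 (mod 1601)
810^2 ≡ 810^2 = 656100 ≡ 1291 (mod 1601)
810^4 ≡ 1291^2 = 1666681 ≡ 40 (mod 1601)
810^8 ≡ 40^2 = 1600 (mod 1601)
810^16 ≡ 1600^2 = 2560000 ≡ 1 (mod 1601)
810^32 ≡ 1^2 = 1 (mod 1601)
810^64 ≡ 1^2 = 1 (mod 1601)
810^128 ≡ 1^2 = 1 (mod 1601)
810^256 ≡ 1^2 = 1 (mod 1601)
810^512 ≡ 1^2 = 1 (mod 1601)
810^1024 ≡ 1^2 = 1 (mod 1601)
810^1445 = 810^1024 × 810^256 × 810^128 × 810^32 × 810^4 × 810^1 ≡ 1 × 1 × 1 × 1 × 40 × 810 (mod 1601).
Accumulate the product:
1 × 1 = 1
1 × 1 = 1
1 × 1 = 1
1 × 40 = 40
40 × 810 = 32400 ≡ 380

380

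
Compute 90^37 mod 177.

141

Compute successive squares:
37 in binary is 100101, i.e. 37 = 32 + 4 + 1.
90^1 ≡ 90 (mod 177)
90^2 ≡ 90^2 = 8100 ≡ 135 (mod 177)
90^4 ≡ 135^2 = 18225 ≡ 171 (mod 177)
90^8 ≡ 171^2 = 29241 ≡ 36 (mod 177)
90^16 ≡ 36^2 = 1296 ≡ 57 (mod 177)
90^32 ≡ 57^2 = 3249 ≡ 63 (mod 177)
90^37 = 90^32 × 90^4 × 90^1 ≡ 63 × 171 × 90 (mod 177).
Accumulate the product:
63 × 171 = 10773 ≡ 153
153 × 90 = 13770 ≡ 141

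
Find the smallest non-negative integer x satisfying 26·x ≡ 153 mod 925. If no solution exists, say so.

gcd(26, 925) = 1, so a unique solution mod 925 exists.
26⁻¹ ≡ 676 (mod 925).
x ≡ 676·153 ≡ 753 (mod 925).

753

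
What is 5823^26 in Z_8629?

3805

By square-and-multiply:
26 in binary is 11010, i.e. 26 = 16 + 8 + 2.
5823^1 ≡ 5823 (mod 8629)
5823^2 ≡ 5823^2 = 33907329 ≡ 3988 (mod 8629)
5823^4 ≡ 3988^2 = 15904144 ≡ 897 (mod 8629)
5823^8 ≡ 897^2 = 804609 ≡ 2112 (mod 8629)
5823^16 ≡ 2112^2 = 4460544 ≡ 7980 (mod 8629)
5823^26 = 5823^16 · 5823^8 · 5823^2 ≡ 7980 · 2112 · 3988 (mod 8629).
Accumulate the product:
7980 · 2112 = 16853760 ≡ 1323
1323 · 3988 = 5276124 ≡ 3805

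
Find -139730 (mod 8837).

1662

-139730 = -16·8837 + 1662, so -139730 ≡ 1662 (mod 8837).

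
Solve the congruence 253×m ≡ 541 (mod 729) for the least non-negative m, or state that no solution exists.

613

gcd(253, 729) = 1, so a unique solution mod 729 exists.
253⁻¹ ≡ 559 (mod 729).
m ≡ 559×541 ≡ 613 (mod 729).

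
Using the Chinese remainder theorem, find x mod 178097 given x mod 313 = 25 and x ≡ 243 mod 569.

313⁻¹ mod 569: 313·20 ≡ 1 (mod 569), so 313⁻¹ ≡ 20.
x = 25 + 313·((243 − 25)·20 mod 569) = 25 + 313·377 = 118026.

118026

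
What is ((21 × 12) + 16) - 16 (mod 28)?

21 × 12 = 252 ≡ 0 (mod 28)
0 + 16 = 16
16 - 16 = 0

0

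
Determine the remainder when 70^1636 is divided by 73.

Using repeated squaring:
1636 in binary is 11001100100, i.e. 1636 = 1024 + 512 + 64 + 32 + 4.
70^1 ≡ 70 (mod 73)
70^2 ≡ 70^2 = 4900 ≡ 9 (mod 73)
70^4 ≡ 9^2 = 81 ≡ 8 (mod 73)
70^8 ≡ 8^2 = 64 (mod 73)
70^16 ≡ 64^2 = 4096 ≡ 8 (mod 73)
70^32 ≡ 8^2 = 64 (mod 73)
70^64 ≡ 64^2 = 4096 ≡ 8 (mod 73)
70^128 ≡ 8^2 = 64 (mod 73)
70^256 ≡ 64^2 = 4096 ≡ 8 (mod 73)
70^512 ≡ 8^2 = 64 (mod 73)
70^1024 ≡ 64^2 = 4096 ≡ 8 (mod 73)
70^1636 = 70^1024 × 70^512 × 70^64 × 70^32 × 70^4 ≡ 8 × 64 × 8 × 64 × 8 (mod 73).
Accumulate the product:
8 × 64 = 512 ≡ 1
1 × 8 = 8
8 × 64 = 512 ≡ 1
1 × 8 = 8

8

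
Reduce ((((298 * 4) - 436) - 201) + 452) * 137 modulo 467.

194

298 * 4 = 1192 ≡ 258 (mod 467)
258 - 436 = -178 ≡ 289 (mod 467)
289 - 201 = 88
88 + 452 = 540 ≡ 73 (mod 467)
73 * 137 = 10001 ≡ 194 (mod 467)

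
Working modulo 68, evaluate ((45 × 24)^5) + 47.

55

45 × 24 = 1080 ≡ 60 (mod 68)
(60)^5 ≡ 8 (mod 68)
8 + 47 = 55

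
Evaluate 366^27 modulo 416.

Compute successive squares:
27 in binary is 11011, i.e. 27 = 16 + 8 + 2 + 1.
366^1 ≡ 366 (mod 416)
366^2 ≡ 366^2 = 133956 ≡ 4 (mod 416)
366^4 ≡ 4^2 = 16 (mod 416)
366^8 ≡ 16^2 = 256 (mod 416)
366^16 ≡ 256^2 = 65536 ≡ 224 (mod 416)
366^27 = 366^16 × 366^8 × 366^2 × 366^1 ≡ 224 × 256 × 4 × 366 (mod 416).
Accumulate the product:
224 × 256 = 57344 ≡ 352
352 × 4 = 1408 ≡ 160
160 × 366 = 58560 ≡ 320

320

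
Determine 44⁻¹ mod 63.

63 = 1*44 + 19
44 = 2*19 + 6
19 = 3*6 + 1
6 = 6*1 + 0
gcd(44, 63) = 1, so the inverse exists.
Bézout: 1 = 7*63 − 10*44.
So 44⁻¹ ≡ −10 ≡ 53 (mod 63).

53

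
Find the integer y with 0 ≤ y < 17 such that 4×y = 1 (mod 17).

13

Apply the Euclidean algorithm and back-substitute:
17 = 4·4 + 1
4 = 4·1 + 0
gcd(4, 17) = 1, so the inverse exists.
Back-substitute for 1:
1 = 1·17 − 4·4
So 4⁻¹ ≡ −4 ≡ 13 (mod 17).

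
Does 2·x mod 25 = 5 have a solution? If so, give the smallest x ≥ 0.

15

gcd(2, 25) = 1, so a unique solution mod 25 exists.
2⁻¹ ≡ 13 (mod 25).
x ≡ 13·5 ≡ 15 (mod 25).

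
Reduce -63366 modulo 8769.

6786

-63366 = -8×8769 + 6786, so -63366 ≡ 6786 (mod 8769).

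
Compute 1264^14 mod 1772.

1264

14 in binary is 1110, i.e. 14 = 8 + 4 + 2.
1264^1 ≡ 1264 (mod 1772)
1264^2 ≡ 1264^2 = 1597696 ≡ 1124 (mod 1772)
1264^4 ≡ 1124^2 = 1263376 ≡ 1712 (mod 1772)
1264^8 ≡ 1712^2 = 2930944 ≡ 56 (mod 1772)
1264^14 = 1264^8 × 1264^4 × 1264^2 ≡ 56 × 1712 × 1124 (mod 1772).
Accumulate the product:
56 × 1712 = 95872 ≡ 184
184 × 1124 = 206816 ≡ 1264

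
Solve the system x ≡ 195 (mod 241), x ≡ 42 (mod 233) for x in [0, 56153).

241⁻¹ mod 233: 241×204 ≡ 1 (mod 233), so 241⁻¹ ≡ 204.
x = 195 + 241×((42 − 195)×204 mod 233) = 195 + 241×10 = 2605.

2605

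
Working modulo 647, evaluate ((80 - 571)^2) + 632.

80 - 571 = -491 ≡ 156 (mod 647)
(156)^2 ≡ 397 (mod 647)
397 + 632 = 1029 ≡ 382 (mod 647)

382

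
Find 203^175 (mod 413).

203

Compute successive squares:
175 in binary is 10101111, i.e. 175 = 128 + 32 + 8 + 4 + 2 + 1.
203^1 ≡ 203 (mod 413)
203^2 ≡ 203^2 = 41209 ≡ 322 (mod 413)
203^4 ≡ 322^2 = 103684 ≡ 21 (mod 413)
203^8 ≡ 21^2 = 441 ≡ 28 (mod 413)
203^16 ≡ 28^2 = 784 ≡ 371 (mod 413)
203^32 ≡ 371^2 = 137641 ≡ 112 (mod 413)
203^64 ≡ 112^2 = 12544 ≡ 154 (mod 413)
203^128 ≡ 154^2 = 23716 ≡ 175 (mod 413)
203^175 = 203^128 · 203^32 · 203^8 · 203^4 · 203^2 · 203^1 ≡ 175 · 112 · 28 · 21 · 322 · 203 (mod 413).
Accumulate the product:
175 · 112 = 19600 ≡ 189
189 · 28 = 5292 ≡ 336
336 · 21 = 7056 ≡ 35
35 · 322 = 11270 ≡ 119
119 · 203 = 24157 ≡ 203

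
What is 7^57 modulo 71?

By square-and-multiply:
57 in binary is 111001, i.e. 57 = 32 + 16 + 8 + 1.
7^1 ≡ 7 (mod 71)
7^2 ≡ 7^2 = 49 (mod 71)
7^4 ≡ 49^2 = 2401 ≡ 58 (mod 71)
7^8 ≡ 58^2 = 3364 ≡ 27 (mod 71)
7^16 ≡ 27^2 = 729 ≡ 19 (mod 71)
7^32 ≡ 19^2 = 361 ≡ 6 (mod 71)
7^57 = 7^32 × 7^16 × 7^8 × 7^1 ≡ 6 × 19 × 27 × 7 (mod 71).
Accumulate the product:
6 × 19 = 114 ≡ 43
43 × 27 = 1161 ≡ 25
25 × 7 = 175 ≡ 33

33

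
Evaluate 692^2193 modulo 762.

548

Compute successive squares:
2193 in binary is 100010010001, i.e. 2193 = 2048 + 128 + 16 + 1.
692^1 ≡ 692 (mod 762)
692^2 ≡ 692^2 = 478864 ≡ 328 (mod 762)
692^4 ≡ 328^2 = 107584 ≡ 142 (mod 762)
692^8 ≡ 142^2 = 20164 ≡ 352 (mod 762)
692^16 ≡ 352^2 = 123904 ≡ 460 (mod 762)
692^32 ≡ 460^2 = 211600 ≡ 526 (mod 762)
692^64 ≡ 526^2 = 276676 ≡ 70 (mod 762)
692^128 ≡ 70^2 = 4900 ≡ 328 (mod 762)
692^256 ≡ 328^2 = 107584 ≡ 142 (mod 762)
692^512 ≡ 142^2 = 20164 ≡ 352 (mod 762)
692^1024 ≡ 352^2 = 123904 ≡ 460 (mod 762)
692^2048 ≡ 460^2 = 211600 ≡ 526 (mod 762)
692^2193 = 692^2048 · 692^128 · 692^16 · 692^1 ≡ 526 · 328 · 460 · 692 (mod 762).
Accumulate the product:
526 · 328 = 172528 ≡ 316
316 · 460 = 145360 ≡ 580
580 · 692 = 401360 ≡ 548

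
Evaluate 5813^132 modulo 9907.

428

Using repeated squaring:
132 in binary is 10000100, i.e. 132 = 128 + 4.
5813^1 ≡ 5813 (mod 9907)
5813^2 ≡ 5813^2 = 33790969 ≡ 8099 (mod 9907)
5813^4 ≡ 8099^2 = 65593801 ≡ 9461 (mod 9907)
5813^8 ≡ 9461^2 = 89510521 ≡ 776 (mod 9907)
5813^16 ≡ 776^2 = 602176 ≡ 7756 (mod 9907)
5813^32 ≡ 7756^2 = 60155536 ≡ 232 (mod 9907)
5813^64 ≡ 232^2 = 53824 ≡ 4289 (mod 9907)
5813^128 ≡ 4289^2 = 18395521 ≡ 8129 (mod 9907)
5813^132 = 5813^128 · 5813^4 ≡ 8129 · 9461 (mod 9907).
8129 · 9461 = 76908469 ≡ 428 (mod 9907).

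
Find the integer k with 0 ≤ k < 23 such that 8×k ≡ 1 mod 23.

By the extended Euclidean algorithm:
23 = 2×8 + 7
8 = 1×7 + 1
7 = 7×1 + 0
gcd(8, 23) = 1, so the inverse exists.
Back-substitute for 1:
1 = 1×8 − 1×7
  = −1×23 + 3×8
So 8⁻¹ ≡ 3 (mod 23).

3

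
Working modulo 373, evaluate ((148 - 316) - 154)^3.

148 - 316 = -168 ≡ 205 (mod 373)
205 - 154 = 51
(51)^3 ≡ 236 (mod 373)

236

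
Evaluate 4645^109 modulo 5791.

4645^1 ≡ 4645 (mod 5791)
4645^2 ≡ 4645^2 = 21576025 ≡ 4550 (mod 5791)
4645^4 ≡ 4550^2 = 20702500 ≡ 5466 (mod 5791)
4645^8 ≡ 5466^2 = 29877156 ≡ 1387 (mod 5791)
4645^16 ≡ 1387^2 = 1923769 ≡ 1157 (mod 5791)
4645^32 ≡ 1157^2 = 1338649 ≡ 928 (mod 5791)
4645^64 ≡ 928^2 = 861184 ≡ 4116 (mod 5791)
4645^109 = 4645^64 × 4645^32 × 4645^8 × 4645^4 × 4645^1 ≡ 4116 × 928 × 1387 × 5466 × 4645 (mod 5791).
Accumulate the product:
4116 × 928 = 3819648 ≡ 3379
3379 × 1387 = 4686673 ≡ 1754
1754 × 5466 = 9587364 ≡ 3259
3259 × 4645 = 15138055 ≡ 381

381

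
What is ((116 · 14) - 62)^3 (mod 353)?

320

116 · 14 = 1624 ≡ 212 (mod 353)
212 - 62 = 150
(150)^3 ≡ 320 (mod 353)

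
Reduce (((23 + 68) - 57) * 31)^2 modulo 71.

50

23 + 68 = 91 ≡ 20 (mod 71)
20 - 57 = -37 ≡ 34 (mod 71)
34 * 31 = 1054 ≡ 60 (mod 71)
(60)^2 ≡ 50 (mod 71)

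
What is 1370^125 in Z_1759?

444

Using repeated squaring:
125 in binary is 1111101, i.e. 125 = 64 + 32 + 16 + 8 + 4 + 1.
1370^1 ≡ 1370 (mod 1759)
1370^2 ≡ 1370^2 = 1876900 ≡ 47 (mod 1759)
1370^4 ≡ 47^2 = 2209 ≡ 450 (mod 1759)
1370^8 ≡ 450^2 = 202500 ≡ 215 (mod 1759)
1370^16 ≡ 215^2 = 46225 ≡ 491 (mod 1759)
1370^32 ≡ 491^2 = 241081 ≡ 98 (mod 1759)
1370^64 ≡ 98^2 = 9604 ≡ 809 (mod 1759)
1370^125 = 1370^64 · 1370^32 · 1370^16 · 1370^8 · 1370^4 · 1370^1 ≡ 809 · 98 · 491 · 215 · 450 · 1370 (mod 1759).
Accumulate the product:
809 · 98 = 79282 ≡ 127
127 · 491 = 62357 ≡ 792
792 · 215 = 170280 ≡ 1416
1416 · 450 = 637200 ≡ 442
442 · 1370 = 605540 ≡ 444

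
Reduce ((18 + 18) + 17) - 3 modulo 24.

2

18 + 18 = 36 ≡ 12 (mod 24)
12 + 17 = 29 ≡ 5 (mod 24)
5 - 3 = 2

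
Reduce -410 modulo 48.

22

-410 = -9*48 + 22, so -410 ≡ 22 (mod 48).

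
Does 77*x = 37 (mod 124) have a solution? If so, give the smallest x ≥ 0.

81

gcd(77, 124) = 1, so a unique solution mod 124 exists.
77⁻¹ ≡ 29 (mod 124).
x ≡ 29*37 ≡ 81 (mod 124).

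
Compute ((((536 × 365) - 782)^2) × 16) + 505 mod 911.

536 × 365 = 195640 ≡ 686 (mod 911)
686 - 782 = -96 ≡ 815 (mod 911)
(815)^2 ≡ 106 (mod 911)
106 × 16 = 1696 ≡ 785 (mod 911)
785 + 505 = 1290 ≡ 379 (mod 911)

379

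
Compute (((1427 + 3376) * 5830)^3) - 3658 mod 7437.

1427 + 3376 = 4803
4803 * 5830 = 28001490 ≡ 1185 (mod 7437)
(1185)^3 ≡ 186 (mod 7437)
186 - 3658 = -3472 ≡ 3965 (mod 7437)

3965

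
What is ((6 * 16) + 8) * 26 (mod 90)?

4

6 * 16 = 96 ≡ 6 (mod 90)
6 + 8 = 14
14 * 26 = 364 ≡ 4 (mod 90)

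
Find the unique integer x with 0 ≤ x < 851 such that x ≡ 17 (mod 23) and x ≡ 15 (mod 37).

385

23⁻¹ mod 37: 23*29 ≡ 1 (mod 37), so 23⁻¹ ≡ 29.
x = 17 + 23*((15 − 17)*29 mod 37) = 17 + 23*16 = 385.
Check: 385 mod 23 = 17, 385 mod 37 = 15. ✓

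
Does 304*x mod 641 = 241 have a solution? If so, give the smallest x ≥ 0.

gcd(304, 641) = 1, so a unique solution mod 641 exists.
304⁻¹ ≡ 369 (mod 641).
x ≡ 369*241 ≡ 471 (mod 641).

471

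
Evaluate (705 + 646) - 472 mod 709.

705 + 646 = 1351 ≡ 642 (mod 709)
642 - 472 = 170

170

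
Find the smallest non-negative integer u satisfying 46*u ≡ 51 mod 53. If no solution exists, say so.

23

gcd(46, 53) = 1, so a unique solution mod 53 exists.
46⁻¹ ≡ 15 (mod 53).
u ≡ 15*51 ≡ 23 (mod 53).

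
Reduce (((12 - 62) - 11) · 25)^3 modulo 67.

9

12 - 62 = -50 ≡ 17 (mod 67)
17 - 11 = 6
6 · 25 = 150 ≡ 16 (mod 67)
(16)^3 ≡ 9 (mod 67)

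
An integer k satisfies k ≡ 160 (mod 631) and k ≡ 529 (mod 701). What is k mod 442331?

631⁻¹ mod 701: 631·10 ≡ 1 (mod 701), so 631⁻¹ ≡ 10.
k = 160 + 631·((529 − 160)·10 mod 701) = 160 + 631·185 = 116895.

116895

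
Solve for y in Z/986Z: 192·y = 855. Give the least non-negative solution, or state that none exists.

no solution

gcd(192, 986) = 2, and 2 does not divide 855.
So the congruence has no solution.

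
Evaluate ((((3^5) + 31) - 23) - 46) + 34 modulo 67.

(3)^5 ≡ 42 (mod 67)
42 + 31 = 73 ≡ 6 (mod 67)
6 - 23 = -17 ≡ 50 (mod 67)
50 - 46 = 4
4 + 34 = 38

38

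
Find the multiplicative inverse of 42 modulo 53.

24

By the extended Euclidean algorithm:
53 = 1·42 + 11
42 = 3·11 + 9
11 = 1·9 + 2
9 = 4·2 + 1
2 = 2·1 + 0
gcd(42, 53) = 1, so the inverse exists.
Back-substitute for 1:
1 = 1·9 − 4·2
  = −4·11 + 5·9
  = 5·42 − 19·11
  = −19·53 + 24·42
So 42⁻¹ ≡ 24 (mod 53).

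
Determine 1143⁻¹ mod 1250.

257

Run the extended Euclidean algorithm:
1250 = 1·1143 + 107
1143 = 10·107 + 73
107 = 1·73 + 34
73 = 2·34 + 5
34 = 6·5 + 4
5 = 1·4 + 1
4 = 4·1 + 0
gcd(1143, 1250) = 1, so the inverse exists.
Back-substitute for 1:
1 = 1·5 − 1·4
  = −1·34 + 7·5
  = 7·73 − 15·34
  = −15·107 + 22·73
  = 22·1143 − 235·107
  = −235·1250 + 257·1143
So 1143⁻¹ ≡ 257 (mod 1250).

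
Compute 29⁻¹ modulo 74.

Run the extended Euclidean algorithm:
74 = 2*29 + 16
29 = 1*16 + 13
16 = 1*13 + 3
13 = 4*3 + 1
3 = 3*1 + 0
gcd(29, 74) = 1, so the inverse exists.
Bézout: 1 = −9*74 + 23*29.
So 29⁻¹ ≡ 23 (mod 74).

23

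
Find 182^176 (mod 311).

182^1 ≡ 182 (mod 311)
182^2 ≡ 182^2 = 33124 ≡ 158 (mod 311)
182^4 ≡ 158^2 = 24964 ≡ 84 (mod 311)
182^8 ≡ 84^2 = 7056 ≡ 214 (mod 311)
182^16 ≡ 214^2 = 45796 ≡ 79 (mod 311)
182^32 ≡ 79^2 = 6241 ≡ 21 (mod 311)
182^64 ≡ 21^2 = 441 ≡ 130 (mod 311)
182^128 ≡ 130^2 = 16900 ≡ 106 (mod 311)
182^176 = 182^128 × 182^32 × 182^16 ≡ 106 × 21 × 79 (mod 311).
Accumulate the product:
106 × 21 = 2226 ≡ 49
49 × 79 = 3871 ≡ 139

139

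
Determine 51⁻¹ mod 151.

77

151 = 2*51 + 49
51 = 1*49 + 2
49 = 24*2 + 1
2 = 2*1 + 0
gcd(51, 151) = 1, so the inverse exists.
Back-substitute for 1:
1 = 1*49 − 24*2
  = −24*51 + 25*49
  = 25*151 − 74*51
So 51⁻¹ ≡ −74 ≡ 77 (mod 151).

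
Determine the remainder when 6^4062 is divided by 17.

By square-and-multiply:
4062 in binary is 111111011110, i.e. 4062 = 2048 + 1024 + 512 + 256 + 128 + 64 + 16 + 8 + 4 + 2.
6^1 ≡ 6 (mod 17)
6^2 ≡ 6^2 = 36 ≡ 2 (mod 17)
6^4 ≡ 2^2 = 4 (mod 17)
6^8 ≡ 4^2 = 16 (mod 17)
6^16 ≡ 16^2 = 256 ≡ 1 (mod 17)
6^32 ≡ 1^2 = 1 (mod 17)
6^64 ≡ 1^2 = 1 (mod 17)
6^128 ≡ 1^2 = 1 (mod 17)
6^256 ≡ 1^2 = 1 (mod 17)
6^512 ≡ 1^2 = 1 (mod 17)
6^1024 ≡ 1^2 = 1 (mod 17)
6^2048 ≡ 1^2 = 1 (mod 17)
6^4062 = 6^2048 * 6^1024 * 6^512 * 6^256 * 6^128 * 6^64 * 6^16 * 6^8 * 6^4 * 6^2 ≡ 1 * 1 * 1 * 1 * 1 * 1 * 1 * 16 * 4 * 2 (mod 17).
Accumulate the product:
1 * 1 = 1
1 * 1 = 1
1 * 1 = 1
1 * 1 = 1
1 * 1 = 1
1 * 1 = 1
1 * 16 = 16
16 * 4 = 64 ≡ 13
13 * 2 = 26 ≡ 9

9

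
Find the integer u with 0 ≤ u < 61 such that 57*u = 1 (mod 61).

15

Apply the Euclidean algorithm and back-substitute:
61 = 1*57 + 4
57 = 14*4 + 1
4 = 4*1 + 0
gcd(57, 61) = 1, so the inverse exists.
Back-substitute for 1:
1 = 1*57 − 14*4
  = −14*61 + 15*57
So 57⁻¹ ≡ 15 (mod 61).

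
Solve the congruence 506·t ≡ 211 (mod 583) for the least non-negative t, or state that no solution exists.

gcd(506, 583) = 11, and 11 does not divide 211.
So the congruence has no solution.

no solution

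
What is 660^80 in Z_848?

576

80 in binary is 1010000, i.e. 80 = 64 + 16.
660^1 ≡ 660 (mod 848)
660^2 ≡ 660^2 = 435600 ≡ 576 (mod 848)
660^4 ≡ 576^2 = 331776 ≡ 208 (mod 848)
660^8 ≡ 208^2 = 43264 ≡ 16 (mod 848)
660^16 ≡ 16^2 = 256 (mod 848)
660^32 ≡ 256^2 = 65536 ≡ 240 (mod 848)
660^64 ≡ 240^2 = 57600 ≡ 784 (mod 848)
660^80 = 660^64 · 660^16 ≡ 784 · 256 (mod 848).
784 · 256 = 200704 ≡ 576 (mod 848).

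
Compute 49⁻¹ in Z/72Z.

25

72 = 1·49 + 23
49 = 2·23 + 3
23 = 7·3 + 2
3 = 1·2 + 1
2 = 2·1 + 0
gcd(49, 72) = 1, so the inverse exists.
Bézout: 1 = −17·72 + 25·49.
So 49⁻¹ ≡ 25 (mod 72).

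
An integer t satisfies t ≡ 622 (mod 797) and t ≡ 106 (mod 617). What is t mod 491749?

457303

797⁻¹ mod 617: 797*24 ≡ 1 (mod 617), so 797⁻¹ ≡ 24.
t = 622 + 797*((106 − 622)*24 mod 617) = 622 + 797*573 = 457303.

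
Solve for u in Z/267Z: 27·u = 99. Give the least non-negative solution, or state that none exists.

gcd(27, 267) = 3, and 3 | 99, so solutions exist.
Divide through by 3: 9·u = 33 (mod 89).
9⁻¹ ≡ 10 (mod 89).
u ≡ 10·33 ≡ 63 (mod 89).
The smallest non-negative solution is u = 63.

63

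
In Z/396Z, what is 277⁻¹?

193

Run the extended Euclidean algorithm:
396 = 1·277 + 119
277 = 2·119 + 39
119 = 3·39 + 2
39 = 19·2 + 1
2 = 2·1 + 0
gcd(277, 396) = 1, so the inverse exists.
Back-substitute for 1:
1 = 1·39 − 19·2
  = −19·119 + 58·39
  = 58·277 − 135·119
  = −135·396 + 193·277
So 277⁻¹ ≡ 193 (mod 396).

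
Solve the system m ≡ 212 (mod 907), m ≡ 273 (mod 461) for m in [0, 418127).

303150

907⁻¹ mod 461: 907×338 ≡ 1 (mod 461), so 907⁻¹ ≡ 338.
m = 212 + 907×((273 − 212)×338 mod 461) = 212 + 907×334 = 303150.
Check: 303150 mod 907 = 212, 303150 mod 461 = 273. ✓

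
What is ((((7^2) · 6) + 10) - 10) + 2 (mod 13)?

10

(7)^2 ≡ 10 (mod 13)
10 · 6 = 60 ≡ 8 (mod 13)
8 + 10 = 18 ≡ 5 (mod 13)
5 - 10 = -5 ≡ 8 (mod 13)
8 + 2 = 10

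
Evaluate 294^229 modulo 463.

Compute successive squares:
229 in binary is 11100101, i.e. 229 = 128 + 64 + 32 + 4 + 1.
294^1 ≡ 294 (mod 463)
294^2 ≡ 294^2 = 86436 ≡ 318 (mod 463)
294^4 ≡ 318^2 = 101124 ≡ 190 (mod 463)
294^8 ≡ 190^2 = 36100 ≡ 449 (mod 463)
294^16 ≡ 449^2 = 201601 ≡ 196 (mod 463)
294^32 ≡ 196^2 = 38416 ≡ 450 (mod 463)
294^64 ≡ 450^2 = 202500 ≡ 169 (mod 463)
294^128 ≡ 169^2 = 28561 ≡ 318 (mod 463)
294^229 = 294^128 · 294^64 · 294^32 · 294^4 · 294^1 ≡ 318 · 169 · 450 · 190 · 294 (mod 463).
Accumulate the product:
318 · 169 = 53742 ≡ 34
34 · 450 = 15300 ≡ 21
21 · 190 = 3990 ≡ 286
286 · 294 = 84084 ≡ 281

281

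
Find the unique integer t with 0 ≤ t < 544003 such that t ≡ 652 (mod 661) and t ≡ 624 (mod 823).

661⁻¹ mod 823: 661·127 ≡ 1 (mod 823), so 661⁻¹ ≡ 127.
t = 652 + 661·((624 − 652)·127 mod 823) = 652 + 661·559 = 370151.
Check: 370151 mod 661 = 652, 370151 mod 823 = 624. ✓

370151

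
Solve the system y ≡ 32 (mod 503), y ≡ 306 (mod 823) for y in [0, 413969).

410983

503⁻¹ mod 823: 503×18 ≡ 1 (mod 823), so 503⁻¹ ≡ 18.
y = 32 + 503×((306 − 32)×18 mod 823) = 32 + 503×817 = 410983.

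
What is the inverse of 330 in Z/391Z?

141

391 = 1*330 + 61
330 = 5*61 + 25
61 = 2*25 + 11
25 = 2*11 + 3
11 = 3*3 + 2
3 = 1*2 + 1
2 = 2*1 + 0
gcd(330, 391) = 1, so the inverse exists.
Bézout: 1 = −119*391 + 141*330.
So 330⁻¹ ≡ 141 (mod 391).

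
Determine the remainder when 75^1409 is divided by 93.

By square-and-multiply:
1409 in binary is 10110000001, i.e. 1409 = 1024 + 256 + 128 + 1.
75^1 ≡ 75 (mod 93)
75^2 ≡ 75^2 = 5625 ≡ 45 (mod 93)
75^4 ≡ 45^2 = 2025 ≡ 72 (mod 93)
75^8 ≡ 72^2 = 5184 ≡ 69 (mod 93)
75^16 ≡ 69^2 = 4761 ≡ 18 (mod 93)
75^32 ≡ 18^2 = 324 ≡ 45 (mod 93)
75^64 ≡ 45^2 = 2025 ≡ 72 (mod 93)
75^128 ≡ 72^2 = 5184 ≡ 69 (mod 93)
75^256 ≡ 69^2 = 4761 ≡ 18 (mod 93)
75^512 ≡ 18^2 = 324 ≡ 45 (mod 93)
75^1024 ≡ 45^2 = 2025 ≡ 72 (mod 93)
75^1409 = 75^1024 * 75^256 * 75^128 * 75^1 ≡ 72 * 18 * 69 * 75 (mod 93).
Accumulate the product:
72 * 18 = 1296 ≡ 87
87 * 69 = 6003 ≡ 51
51 * 75 = 3825 ≡ 12

12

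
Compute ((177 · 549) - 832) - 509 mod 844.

177 · 549 = 97173 ≡ 113 (mod 844)
113 - 832 = -719 ≡ 125 (mod 844)
125 - 509 = -384 ≡ 460 (mod 844)

460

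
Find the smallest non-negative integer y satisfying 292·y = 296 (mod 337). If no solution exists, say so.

278

gcd(292, 337) = 1, so a unique solution mod 337 exists.
292⁻¹ ≡ 322 (mod 337).
y ≡ 322·296 ≡ 278 (mod 337).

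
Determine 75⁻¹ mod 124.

124 = 1×75 + 49
75 = 1×49 + 26
49 = 1×26 + 23
26 = 1×23 + 3
23 = 7×3 + 2
3 = 1×2 + 1
2 = 2×1 + 0
gcd(75, 124) = 1, so the inverse exists.
Back-substitute for 1:
1 = 1×3 − 1×2
  = −1×23 + 8×3
  = 8×26 − 9×23
  = −9×49 + 17×26
  = 17×75 − 26×49
  = −26×124 + 43×75
So 75⁻¹ ≡ 43 (mod 124).

43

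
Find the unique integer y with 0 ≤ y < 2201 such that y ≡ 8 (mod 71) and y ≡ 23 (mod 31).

71⁻¹ mod 31: 71×7 ≡ 1 (mod 31), so 71⁻¹ ≡ 7.
y = 8 + 71×((23 − 8)×7 mod 31) = 8 + 71×12 = 860.
Check: 860 mod 71 = 8, 860 mod 31 = 23. ✓

860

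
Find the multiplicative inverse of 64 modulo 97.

By the extended Euclidean algorithm:
97 = 1*64 + 33
64 = 1*33 + 31
33 = 1*31 + 2
31 = 15*2 + 1
2 = 2*1 + 0
gcd(64, 97) = 1, so the inverse exists.
Back-substitute for 1:
1 = 1*31 − 15*2
  = −15*33 + 16*31
  = 16*64 − 31*33
  = −31*97 + 47*64
So 64⁻¹ ≡ 47 (mod 97).

47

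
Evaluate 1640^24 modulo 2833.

24 in binary is 11000, i.e. 24 = 16 + 8.
1640^1 ≡ 1640 (mod 2833)
1640^2 ≡ 1640^2 = 2689600 ≡ 1083 (mod 2833)
1640^4 ≡ 1083^2 = 1172889 ≡ 27 (mod 2833)
1640^8 ≡ 27^2 = 729 (mod 2833)
1640^16 ≡ 729^2 = 531441 ≡ 1670 (mod 2833)
1640^24 = 1640^16 * 1640^8 ≡ 1670 * 729 (mod 2833).
1670 * 729 = 1217430 ≡ 2073 (mod 2833).

2073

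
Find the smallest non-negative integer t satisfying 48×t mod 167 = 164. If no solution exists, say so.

gcd(48, 167) = 1, so a unique solution mod 167 exists.
48⁻¹ ≡ 87 (mod 167).
t ≡ 87×164 ≡ 73 (mod 167).

73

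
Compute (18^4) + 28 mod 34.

12

(18)^4 ≡ 18 (mod 34)
18 + 28 = 46 ≡ 12 (mod 34)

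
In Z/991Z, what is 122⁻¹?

528

991 = 8×122 + 15
122 = 8×15 + 2
15 = 7×2 + 1
2 = 2×1 + 0
gcd(122, 991) = 1, so the inverse exists.
Back-substitute for 1:
1 = 1×15 − 7×2
  = −7×122 + 57×15
  = 57×991 − 463×122
So 122⁻¹ ≡ −463 ≡ 528 (mod 991).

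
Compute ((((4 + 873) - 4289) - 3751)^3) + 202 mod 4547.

4 + 873 = 877
877 - 4289 = -3412 ≡ 1135 (mod 4547)
1135 - 3751 = -2616 ≡ 1931 (mod 4547)
(1931)^3 ≡ 3880 (mod 4547)
3880 + 202 = 4082

4082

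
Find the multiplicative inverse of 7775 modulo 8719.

1173

8719 = 1×7775 + 944
7775 = 8×944 + 223
944 = 4×223 + 52
223 = 4×52 + 15
52 = 3×15 + 7
15 = 2×7 + 1
7 = 7×1 + 0
gcd(7775, 8719) = 1, so the inverse exists.
Bézout: 1 = −1046×8719 + 1173×7775.
So 7775⁻¹ ≡ 1173 (mod 8719).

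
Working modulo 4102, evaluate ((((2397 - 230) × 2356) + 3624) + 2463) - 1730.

2819

2397 - 230 = 2167
2167 × 2356 = 5105452 ≡ 2564 (mod 4102)
2564 + 3624 = 6188 ≡ 2086 (mod 4102)
2086 + 2463 = 4549 ≡ 447 (mod 4102)
447 - 1730 = -1283 ≡ 2819 (mod 4102)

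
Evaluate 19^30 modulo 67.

59

Using repeated squaring:
19^1 ≡ 19 (mod 67)
19^2 ≡ 19^2 = 361 ≡ 26 (mod 67)
19^4 ≡ 26^2 = 676 ≡ 6 (mod 67)
19^8 ≡ 6^2 = 36 (mod 67)
19^16 ≡ 36^2 = 1296 ≡ 23 (mod 67)
19^30 = 19^16 × 19^8 × 19^4 × 19^2 ≡ 23 × 36 × 6 × 26 (mod 67).
Accumulate the product:
23 × 36 = 828 ≡ 24
24 × 6 = 144 ≡ 10
10 × 26 = 260 ≡ 59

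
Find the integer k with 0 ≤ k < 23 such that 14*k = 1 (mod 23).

23 = 1*14 + 9
14 = 1*9 + 5
9 = 1*5 + 4
5 = 1*4 + 1
4 = 4*1 + 0
gcd(14, 23) = 1, so the inverse exists.
Bézout: 1 = −3*23 + 5*14.
So 14⁻¹ ≡ 5 (mod 23).

5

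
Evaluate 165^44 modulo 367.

259

By square-and-multiply:
165^1 ≡ 165 (mod 367)
165^2 ≡ 165^2 = 27225 ≡ 67 (mod 367)
165^4 ≡ 67^2 = 4489 ≡ 85 (mod 367)
165^8 ≡ 85^2 = 7225 ≡ 252 (mod 367)
165^16 ≡ 252^2 = 63504 ≡ 13 (mod 367)
165^32 ≡ 13^2 = 169 (mod 367)
165^44 = 165^32 · 165^8 · 165^4 ≡ 169 · 252 · 85 (mod 367).
Accumulate the product:
169 · 252 = 42588 ≡ 16
16 · 85 = 1360 ≡ 259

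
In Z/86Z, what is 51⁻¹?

27

Run the extended Euclidean algorithm:
86 = 1*51 + 35
51 = 1*35 + 16
35 = 2*16 + 3
16 = 5*3 + 1
3 = 3*1 + 0
gcd(51, 86) = 1, so the inverse exists.
Back-substitute for 1:
1 = 1*16 − 5*3
  = −5*35 + 11*16
  = 11*51 − 16*35
  = −16*86 + 27*51
So 51⁻¹ ≡ 27 (mod 86).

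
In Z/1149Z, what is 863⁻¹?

1149 = 1*863 + 286
863 = 3*286 + 5
286 = 57*5 + 1
5 = 5*1 + 0
gcd(863, 1149) = 1, so the inverse exists.
Bézout: 1 = 172*1149 − 229*863.
So 863⁻¹ ≡ −229 ≡ 920 (mod 1149).

920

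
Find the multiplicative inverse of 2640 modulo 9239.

9239 = 3×2640 + 1319
2640 = 2×1319 + 2
1319 = 659×2 + 1
2 = 2×1 + 0
gcd(2640, 9239) = 1, so the inverse exists.
Back-substitute for 1:
1 = 1×1319 − 659×2
  = −659×2640 + 1319×1319
  = 1319×9239 − 4616×2640
So 2640⁻¹ ≡ −4616 ≡ 4623 (mod 9239).

4623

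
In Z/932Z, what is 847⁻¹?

Run the extended Euclidean algorithm:
932 = 1*847 + 85
847 = 9*85 + 82
85 = 1*82 + 3
82 = 27*3 + 1
3 = 3*1 + 0
gcd(847, 932) = 1, so the inverse exists.
Back-substitute for 1:
1 = 1*82 − 27*3
  = −27*85 + 28*82
  = 28*847 − 279*85
  = −279*932 + 307*847
So 847⁻¹ ≡ 307 (mod 932).

307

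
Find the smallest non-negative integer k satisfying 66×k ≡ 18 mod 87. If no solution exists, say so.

gcd(66, 87) = 3, and 3 | 18, so solutions exist.
Divide through by 3: 22×k ≡ 6 (mod 29).
22⁻¹ ≡ 4 (mod 29).
k ≡ 4×6 ≡ 24 (mod 29).
The smallest non-negative solution is k = 24.

24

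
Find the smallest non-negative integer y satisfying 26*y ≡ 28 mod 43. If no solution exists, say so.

11

gcd(26, 43) = 1, so a unique solution mod 43 exists.
26⁻¹ ≡ 5 (mod 43).
y ≡ 5*28 ≡ 11 (mod 43).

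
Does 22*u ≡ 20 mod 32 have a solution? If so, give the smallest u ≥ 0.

14

gcd(22, 32) = 2, and 2 | 20, so solutions exist.
Divide through by 2: 11*u ≡ 10 (mod 16).
11⁻¹ ≡ 3 (mod 16).
u ≡ 3*10 ≡ 14 (mod 16).
The smallest non-negative solution is u = 14.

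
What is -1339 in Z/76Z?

29

-1339 = -18*76 + 29, so -1339 ≡ 29 (mod 76).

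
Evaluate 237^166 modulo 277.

By square-and-multiply:
166 in binary is 10100110, i.e. 166 = 128 + 32 + 4 + 2.
237^1 ≡ 237 (mod 277)
237^2 ≡ 237^2 = 56169 ≡ 215 (mod 277)
237^4 ≡ 215^2 = 46225 ≡ 243 (mod 277)
237^8 ≡ 243^2 = 59049 ≡ 48 (mod 277)
237^16 ≡ 48^2 = 2304 ≡ 88 (mod 277)
237^32 ≡ 88^2 = 7744 ≡ 265 (mod 277)
237^64 ≡ 265^2 = 70225 ≡ 144 (mod 277)
237^128 ≡ 144^2 = 20736 ≡ 238 (mod 277)
237^166 = 237^128 * 237^32 * 237^4 * 237^2 ≡ 238 * 265 * 243 * 215 (mod 277).
Accumulate the product:
238 * 265 = 63070 ≡ 191
191 * 243 = 46413 ≡ 154
154 * 215 = 33110 ≡ 147

147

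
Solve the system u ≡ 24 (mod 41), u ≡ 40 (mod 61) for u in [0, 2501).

41⁻¹ mod 61: 41×3 ≡ 1 (mod 61), so 41⁻¹ ≡ 3.
u = 24 + 41×((40 − 24)×3 mod 61) = 24 + 41×48 = 1992.

1992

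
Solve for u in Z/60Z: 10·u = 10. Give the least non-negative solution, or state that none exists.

1

gcd(10, 60) = 10, and 10 | 10, so solutions exist.
Divide through by 10: 1·u ≡ 1 mod 6.
1⁻¹ ≡ 1 (mod 6).
u ≡ 1·1 ≡ 1 (mod 6).
The smallest non-negative solution is u = 1.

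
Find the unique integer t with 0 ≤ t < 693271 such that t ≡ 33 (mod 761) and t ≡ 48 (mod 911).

761⁻¹ mod 911: 761·249 ≡ 1 (mod 911), so 761⁻¹ ≡ 249.
t = 33 + 761·((48 − 33)·249 mod 911) = 33 + 761·91 = 69284.

69284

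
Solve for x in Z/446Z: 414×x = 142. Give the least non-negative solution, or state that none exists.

121

gcd(414, 446) = 2, and 2 | 142, so solutions exist.
Divide through by 2: 207×x mod 223 = 71.
207⁻¹ ≡ 209 (mod 223).
x ≡ 209×71 ≡ 121 (mod 223).
The smallest non-negative solution is x = 121.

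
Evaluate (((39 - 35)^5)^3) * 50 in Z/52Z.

28

39 - 35 = 4
(4)^5 ≡ 36 (mod 52)
(36)^3 ≡ 12 (mod 52)
12 * 50 = 600 ≡ 28 (mod 52)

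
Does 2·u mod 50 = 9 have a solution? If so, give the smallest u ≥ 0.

gcd(2, 50) = 2, and 2 does not divide 9.
So the congruence has no solution.

no solution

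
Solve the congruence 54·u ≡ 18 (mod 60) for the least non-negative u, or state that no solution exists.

gcd(54, 60) = 6, and 6 | 18, so solutions exist.
Divide through by 6: 9·u = 3 (mod 10).
9⁻¹ ≡ 9 (mod 10).
u ≡ 9·3 ≡ 7 (mod 10).
The smallest non-negative solution is u = 7.

7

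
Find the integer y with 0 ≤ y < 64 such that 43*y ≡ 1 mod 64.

3

64 = 1·43 + 21
43 = 2·21 + 1
21 = 21·1 + 0
gcd(43, 64) = 1, so the inverse exists.
Back-substitute for 1:
1 = 1·43 − 2·21
  = −2·64 + 3·43
So 43⁻¹ ≡ 3 (mod 64).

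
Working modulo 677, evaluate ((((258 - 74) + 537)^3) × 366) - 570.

258 - 74 = 184
184 + 537 = 721 ≡ 44 (mod 677)
(44)^3 ≡ 559 (mod 677)
559 × 366 = 204594 ≡ 140 (mod 677)
140 - 570 = -430 ≡ 247 (mod 677)

247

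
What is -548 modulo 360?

-548 = -2*360 + 172, so -548 ≡ 172 (mod 360).

172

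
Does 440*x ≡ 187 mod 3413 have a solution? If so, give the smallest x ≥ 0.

939

gcd(440, 3413) = 1, so a unique solution mod 3413 exists.
440⁻¹ ≡ 3126 (mod 3413).
x ≡ 3126*187 ≡ 939 (mod 3413).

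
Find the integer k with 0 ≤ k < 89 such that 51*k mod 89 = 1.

7

89 = 1*51 + 38
51 = 1*38 + 13
38 = 2*13 + 12
13 = 1*12 + 1
12 = 12*1 + 0
gcd(51, 89) = 1, so the inverse exists.
Back-substitute for 1:
1 = 1*13 − 1*12
  = −1*38 + 3*13
  = 3*51 − 4*38
  = −4*89 + 7*51
So 51⁻¹ ≡ 7 (mod 89).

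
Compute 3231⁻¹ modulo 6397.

6397 = 1*3231 + 3166
3231 = 1*3166 + 65
3166 = 48*65 + 46
65 = 1*46 + 19
46 = 2*19 + 8
19 = 2*8 + 3
8 = 2*3 + 2
3 = 1*2 + 1
2 = 2*1 + 0
gcd(3231, 6397) = 1, so the inverse exists.
Back-substitute for 1:
1 = 1*3 − 1*2
  = −1*8 + 3*3
  = 3*19 − 7*8
  = −7*46 + 17*19
  = 17*65 − 24*46
  = −24*3166 + 1169*65
  = 1169*3231 − 1193*3166
  = −1193*6397 + 2362*3231
So 3231⁻¹ ≡ 2362 (mod 6397).

2362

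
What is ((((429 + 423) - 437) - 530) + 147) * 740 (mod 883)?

429 + 423 = 852
852 - 437 = 415
415 - 530 = -115 ≡ 768 (mod 883)
768 + 147 = 915 ≡ 32 (mod 883)
32 * 740 = 23680 ≡ 722 (mod 883)

722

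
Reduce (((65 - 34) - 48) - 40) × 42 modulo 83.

13

65 - 34 = 31
31 - 48 = -17 ≡ 66 (mod 83)
66 - 40 = 26
26 × 42 = 1092 ≡ 13 (mod 83)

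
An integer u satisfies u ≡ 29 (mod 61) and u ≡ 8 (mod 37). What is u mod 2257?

822

61⁻¹ mod 37: 61×17 ≡ 1 (mod 37), so 61⁻¹ ≡ 17.
u = 29 + 61×((8 − 29)×17 mod 37) = 29 + 61×13 = 822.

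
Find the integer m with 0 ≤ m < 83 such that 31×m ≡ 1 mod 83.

83 = 2·31 + 21
31 = 1·21 + 10
21 = 2·10 + 1
10 = 10·1 + 0
gcd(31, 83) = 1, so the inverse exists.
Bézout: 1 = 3·83 − 8·31.
So 31⁻¹ ≡ −8 ≡ 75 (mod 83).

75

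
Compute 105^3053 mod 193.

3053 in binary is 101111101101, i.e. 3053 = 2048 + 512 + 256 + 128 + 64 + 32 + 8 + 4 + 1.
105^1 ≡ 105 (mod 193)
105^2 ≡ 105^2 = 11025 ≡ 24 (mod 193)
105^4 ≡ 24^2 = 576 ≡ 190 (mod 193)
105^8 ≡ 190^2 = 36100 ≡ 9 (mod 193)
105^16 ≡ 9^2 = 81 (mod 193)
105^32 ≡ 81^2 = 6561 ≡ 192 (mod 193)
105^64 ≡ 192^2 = 36864 ≡ 1 (mod 193)
105^128 ≡ 1^2 = 1 (mod 193)
105^256 ≡ 1^2 = 1 (mod 193)
105^512 ≡ 1^2 = 1 (mod 193)
105^1024 ≡ 1^2 = 1 (mod 193)
105^2048 ≡ 1^2 = 1 (mod 193)
105^3053 = 105^2048 × 105^512 × 105^256 × 105^128 × 105^64 × 105^32 × 105^8 × 105^4 × 105^1 ≡ 1 × 1 × 1 × 1 × 1 × 192 × 9 × 190 × 105 (mod 193).
Accumulate the product:
1 × 1 = 1
1 × 1 = 1
1 × 1 = 1
1 × 1 = 1
1 × 192 = 192
192 × 9 = 1728 ≡ 184
184 × 190 = 34960 ≡ 27
27 × 105 = 2835 ≡ 133

133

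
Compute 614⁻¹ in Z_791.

143

Run the extended Euclidean algorithm:
791 = 1·614 + 177
614 = 3·177 + 83
177 = 2·83 + 11
83 = 7·11 + 6
11 = 1·6 + 5
6 = 1·5 + 1
5 = 5·1 + 0
gcd(614, 791) = 1, so the inverse exists.
Back-substitute for 1:
1 = 1·6 − 1·5
  = −1·11 + 2·6
  = 2·83 − 15·11
  = −15·177 + 32·83
  = 32·614 − 111·177
  = −111·791 + 143·614
So 614⁻¹ ≡ 143 (mod 791).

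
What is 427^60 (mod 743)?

49

60 in binary is 111100, i.e. 60 = 32 + 16 + 8 + 4.
427^1 ≡ 427 (mod 743)
427^2 ≡ 427^2 = 182329 ≡ 294 (mod 743)
427^4 ≡ 294^2 = 86436 ≡ 248 (mod 743)
427^8 ≡ 248^2 = 61504 ≡ 578 (mod 743)
427^16 ≡ 578^2 = 334084 ≡ 477 (mod 743)
427^32 ≡ 477^2 = 227529 ≡ 171 (mod 743)
427^60 = 427^32 · 427^16 · 427^8 · 427^4 ≡ 171 · 477 · 578 · 248 (mod 743).
Accumulate the product:
171 · 477 = 81567 ≡ 580
580 · 578 = 335240 ≡ 147
147 · 248 = 36456 ≡ 49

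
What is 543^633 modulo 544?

Using repeated squaring:
543^1 ≡ 543 (mod 544)
543^2 ≡ 543^2 = 294849 ≡ 1 (mod 544)
543^4 ≡ 1^2 = 1 (mod 544)
543^8 ≡ 1^2 = 1 (mod 544)
543^16 ≡ 1^2 = 1 (mod 544)
543^32 ≡ 1^2 = 1 (mod 544)
543^64 ≡ 1^2 = 1 (mod 544)
543^128 ≡ 1^2 = 1 (mod 544)
543^256 ≡ 1^2 = 1 (mod 544)
543^512 ≡ 1^2 = 1 (mod 544)
543^633 = 543^512 · 543^64 · 543^32 · 543^16 · 543^8 · 543^1 ≡ 1 · 1 · 1 · 1 · 1 · 543 (mod 544).
Accumulate the product:
1 · 1 = 1
1 · 1 = 1
1 · 1 = 1
1 · 1 = 1
1 · 543 = 543

543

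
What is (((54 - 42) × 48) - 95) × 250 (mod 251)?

54 - 42 = 12
12 × 48 = 576 ≡ 74 (mod 251)
74 - 95 = -21 ≡ 230 (mod 251)
230 × 250 = 57500 ≡ 21 (mod 251)

21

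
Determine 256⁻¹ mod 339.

49

Apply the Euclidean algorithm and back-substitute:
339 = 1·256 + 83
256 = 3·83 + 7
83 = 11·7 + 6
7 = 1·6 + 1
6 = 6·1 + 0
gcd(256, 339) = 1, so the inverse exists.
Back-substitute for 1:
1 = 1·7 − 1·6
  = −1·83 + 12·7
  = 12·256 − 37·83
  = −37·339 + 49·256
So 256⁻¹ ≡ 49 (mod 339).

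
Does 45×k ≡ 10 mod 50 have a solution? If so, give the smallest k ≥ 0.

gcd(45, 50) = 5, and 5 | 10, so solutions exist.
Divide through by 5: 9×k = 2 (mod 10).
9⁻¹ ≡ 9 (mod 10).
k ≡ 9×2 ≡ 8 (mod 10).
The smallest non-negative solution is k = 8.

8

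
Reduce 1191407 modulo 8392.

1191407 = 141*8392 + 8135, so 1191407 ≡ 8135 (mod 8392).

8135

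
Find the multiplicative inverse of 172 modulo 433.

Apply the Euclidean algorithm and back-substitute:
433 = 2*172 + 89
172 = 1*89 + 83
89 = 1*83 + 6
83 = 13*6 + 5
6 = 1*5 + 1
5 = 5*1 + 0
gcd(172, 433) = 1, so the inverse exists.
Bézout: 1 = 29*433 − 73*172.
So 172⁻¹ ≡ −73 ≡ 360 (mod 433).

360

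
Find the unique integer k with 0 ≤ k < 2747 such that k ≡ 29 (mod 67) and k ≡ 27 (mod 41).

67⁻¹ mod 41: 67·30 ≡ 1 (mod 41), so 67⁻¹ ≡ 30.
k = 29 + 67·((27 − 29)·30 mod 41) = 29 + 67·22 = 1503.

1503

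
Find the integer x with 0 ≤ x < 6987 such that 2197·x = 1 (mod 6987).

6987 = 3*2197 + 396
2197 = 5*396 + 217
396 = 1*217 + 179
217 = 1*179 + 38
179 = 4*38 + 27
38 = 1*27 + 11
27 = 2*11 + 5
11 = 2*5 + 1
5 = 5*1 + 0
gcd(2197, 6987) = 1, so the inverse exists.
Bézout: 1 = −405*6987 + 1288*2197.
So 2197⁻¹ ≡ 1288 (mod 6987).

1288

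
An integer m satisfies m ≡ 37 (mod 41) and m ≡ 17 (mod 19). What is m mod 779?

283

41⁻¹ mod 19: 41*13 ≡ 1 (mod 19), so 41⁻¹ ≡ 13.
m = 37 + 41*((17 − 37)*13 mod 19) = 37 + 41*6 = 283.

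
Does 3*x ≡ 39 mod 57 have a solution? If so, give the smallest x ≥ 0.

13

gcd(3, 57) = 3, and 3 | 39, so solutions exist.
Divide through by 3: 1*x = 13 (mod 19).
1⁻¹ ≡ 1 (mod 19).
x ≡ 1*13 ≡ 13 (mod 19).
The smallest non-negative solution is x = 13.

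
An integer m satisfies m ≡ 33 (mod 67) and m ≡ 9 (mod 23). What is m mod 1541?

837

67⁻¹ mod 23: 67*11 ≡ 1 (mod 23), so 67⁻¹ ≡ 11.
m = 33 + 67*((9 − 33)*11 mod 23) = 33 + 67*12 = 837.
Check: 837 mod 67 = 33, 837 mod 23 = 9. ✓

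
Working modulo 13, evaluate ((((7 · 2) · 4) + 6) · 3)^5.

7 · 2 = 14 ≡ 1 (mod 13)
1 · 4 = 4
4 + 6 = 10
10 · 3 = 30 ≡ 4 (mod 13)
(4)^5 ≡ 10 (mod 13)

10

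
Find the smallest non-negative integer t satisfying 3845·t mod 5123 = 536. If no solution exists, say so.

3455

gcd(3845, 5123) = 1, so a unique solution mod 5123 exists.
3845⁻¹ ≡ 2329 (mod 5123).
t ≡ 2329·536 ≡ 3455 (mod 5123).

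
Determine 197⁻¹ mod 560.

253

By the extended Euclidean algorithm:
560 = 2*197 + 166
197 = 1*166 + 31
166 = 5*31 + 11
31 = 2*11 + 9
11 = 1*9 + 2
9 = 4*2 + 1
2 = 2*1 + 0
gcd(197, 560) = 1, so the inverse exists.
Bézout: 1 = −89*560 + 253*197.
So 197⁻¹ ≡ 253 (mod 560).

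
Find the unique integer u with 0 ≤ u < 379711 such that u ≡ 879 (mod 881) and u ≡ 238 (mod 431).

51096

881⁻¹ mod 431: 881·363 ≡ 1 (mod 431), so 881⁻¹ ≡ 363.
u = 879 + 881·((238 − 879)·363 mod 431) = 879 + 881·57 = 51096.
Check: 51096 mod 881 = 879, 51096 mod 431 = 238. ✓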